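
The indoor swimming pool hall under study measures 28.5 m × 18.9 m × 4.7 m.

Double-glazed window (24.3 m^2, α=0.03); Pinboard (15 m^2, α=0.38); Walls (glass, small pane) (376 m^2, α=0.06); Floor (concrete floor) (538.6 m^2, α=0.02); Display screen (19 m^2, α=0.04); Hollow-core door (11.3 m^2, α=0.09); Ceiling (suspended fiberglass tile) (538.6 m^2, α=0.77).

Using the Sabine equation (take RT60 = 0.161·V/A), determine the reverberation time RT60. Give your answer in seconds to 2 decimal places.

0.89 s

Summing Sᵢαᵢ: 0.729 + 5.700 + 22.560 + 10.772 + 0.760 + 1.017 + 414.722 → A = 456.260 sabins.
V = 28.5·18.9·4.7 = 2531.655 m³.
T = 0.161 V/A = 0.161·2531.655/456.260 = 0.89 s.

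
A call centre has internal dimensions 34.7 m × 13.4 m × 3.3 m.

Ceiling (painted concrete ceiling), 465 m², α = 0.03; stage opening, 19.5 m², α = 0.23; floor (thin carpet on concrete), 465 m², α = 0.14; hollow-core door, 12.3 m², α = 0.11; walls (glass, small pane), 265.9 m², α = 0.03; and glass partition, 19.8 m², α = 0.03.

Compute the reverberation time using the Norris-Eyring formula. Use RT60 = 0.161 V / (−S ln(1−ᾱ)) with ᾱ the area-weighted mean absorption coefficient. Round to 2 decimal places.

Total surface area S = 465 + 19.5 + 465 + 12.3 + 265.9 + 19.8 = 1247.5 m².
Σ(Sᵢαᵢ) = 465·0.03 + 19.5·0.23 + 465·0.14 + 12.3·0.11 + 265.9·0.03 + 19.8·0.03 = 93.459.
Mean coefficient ᾱ = A/S = 0.0749.
Eyring denominator: −S ln(1−ᾱ) = 97.122.
V = 34.7 × 13.4 × 3.3 = 1534.434 m³.
T = 0.161·V/[−S·ln(1−ᾱ)] = 0.161·1534.434/97.122 = 2.54 s.

2.54 s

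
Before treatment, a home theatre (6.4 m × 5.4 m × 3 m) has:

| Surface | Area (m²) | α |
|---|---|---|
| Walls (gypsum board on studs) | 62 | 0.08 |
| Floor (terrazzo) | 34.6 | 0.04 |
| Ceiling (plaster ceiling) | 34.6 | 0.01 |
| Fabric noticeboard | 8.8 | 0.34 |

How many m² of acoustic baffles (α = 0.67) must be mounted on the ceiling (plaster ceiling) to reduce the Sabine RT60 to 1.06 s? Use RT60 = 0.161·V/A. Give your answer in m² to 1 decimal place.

9.2

A₁ = Σ Sᵢαᵢ = 62×0.08 + 34.6×0.04 + 34.6×0.01 + 8.8×0.34 = 9.682 sabins.
V = 103.68 m³. Target absorption A₂ = 0.161 × 103.68 / 1.06 = 15.748 sabins.
ΔA needed = 15.748 − 9.682 = 6.066 sabins.
Net gain per m²: Δα = 0.67 − 0.01 = 0.66.
Area = ΔA/Δα = 6.066/0.66 = 9.2 m².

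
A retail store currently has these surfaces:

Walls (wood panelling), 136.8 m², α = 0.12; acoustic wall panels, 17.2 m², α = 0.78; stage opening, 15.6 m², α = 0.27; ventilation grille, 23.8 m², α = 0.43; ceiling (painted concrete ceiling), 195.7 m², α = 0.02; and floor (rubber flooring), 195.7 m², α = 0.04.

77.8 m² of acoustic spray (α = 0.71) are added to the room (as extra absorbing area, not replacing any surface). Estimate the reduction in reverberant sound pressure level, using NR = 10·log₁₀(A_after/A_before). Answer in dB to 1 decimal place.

Total absorption A_before = 136.8·0.12 + 17.2·0.78 + 15.6·0.27 + 23.8·0.43 + 195.7·0.02 + 195.7·0.04
  = 16.416 + 13.416 + 4.212 + 10.234 + 3.914 + 7.828 = 56.020 m² sabins.
Added absorption = 77.8 × 0.71 = 55.238 sabins.
A_after = 56.020 + 55.238 = 111.258 sabins.
NR = 10·log₁₀(111.258/56.020) = 3.0 dB.

3.0 dB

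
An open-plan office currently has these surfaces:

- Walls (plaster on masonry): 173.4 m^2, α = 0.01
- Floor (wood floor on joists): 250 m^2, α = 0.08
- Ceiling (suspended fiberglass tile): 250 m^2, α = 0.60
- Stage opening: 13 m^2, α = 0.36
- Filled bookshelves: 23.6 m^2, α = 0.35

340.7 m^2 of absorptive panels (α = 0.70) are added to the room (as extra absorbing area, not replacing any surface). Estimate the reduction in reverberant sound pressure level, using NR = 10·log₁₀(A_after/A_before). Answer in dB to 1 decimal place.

Total absorption A_before = 173.4×0.01 + 250×0.08 + 250×0.60 + 13×0.36 + 23.6×0.35
  = 1.734 + 20.000 + 150.000 + 4.680 + 8.260 = 184.674 m^2 sabins.
Added absorption = 340.7 × 0.70 = 238.490 sabins.
New total A_after = 423.164 sabins.
Reduction = 10 log₁₀(A_after/A_before) = 10 log₁₀(2.2914) = 3.6 dB.

3.6 dB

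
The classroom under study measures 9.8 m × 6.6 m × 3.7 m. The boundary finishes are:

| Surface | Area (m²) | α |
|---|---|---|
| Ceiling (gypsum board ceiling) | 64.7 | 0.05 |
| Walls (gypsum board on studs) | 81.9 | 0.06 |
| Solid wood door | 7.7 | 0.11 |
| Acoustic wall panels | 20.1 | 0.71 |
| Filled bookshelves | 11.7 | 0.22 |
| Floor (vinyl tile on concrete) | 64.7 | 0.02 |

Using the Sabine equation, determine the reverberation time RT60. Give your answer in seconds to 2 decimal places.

Equivalent absorption area: A = 64.7*0.05 + 81.9*0.06 + 7.7*0.11 + 20.1*0.71 + 11.7*0.22 + 64.7*0.02 = 27.135 m².
Volume V = 9.8 × 6.6 × 3.7 = 239.316 m³.
RT60 = 0.161 · V / A = 0.161 × 239.316 / 27.135 = 1.42 s.

1.42 s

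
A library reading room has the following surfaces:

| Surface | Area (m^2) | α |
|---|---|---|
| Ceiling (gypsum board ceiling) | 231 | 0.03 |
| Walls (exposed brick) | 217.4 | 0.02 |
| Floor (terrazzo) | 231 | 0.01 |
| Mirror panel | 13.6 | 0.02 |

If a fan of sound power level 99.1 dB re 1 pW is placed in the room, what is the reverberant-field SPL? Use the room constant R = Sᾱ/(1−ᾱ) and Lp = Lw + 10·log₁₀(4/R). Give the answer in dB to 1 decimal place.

93.6 dB

Σ(Sᵢαᵢ) = 231×0.03 + 217.4×0.02 + 231×0.01 + 13.6×0.02 = 13.860; total area S = 693.0 m^2.
ᾱ = 13.860/693.0 = 0.0200; R = Sᾱ/(1−ᾱ) = 13.860/(1−0.0200) = 14.143 m^2.
Lp = Lw + 10 log₁₀(4/R) = 99.1 -5.48 = 93.6 dB.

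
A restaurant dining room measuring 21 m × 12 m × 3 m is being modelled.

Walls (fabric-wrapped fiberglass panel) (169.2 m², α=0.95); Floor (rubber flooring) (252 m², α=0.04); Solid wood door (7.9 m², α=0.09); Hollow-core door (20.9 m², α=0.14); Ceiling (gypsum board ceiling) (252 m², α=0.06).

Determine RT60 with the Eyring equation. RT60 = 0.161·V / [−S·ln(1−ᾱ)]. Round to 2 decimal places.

Total surface area S = 169.2 + 252 + 7.9 + 20.9 + 252 = 702.0 m².
Absorption A = 169.2·0.95 + 252·0.04 + 7.9·0.09 + 20.9·0.14 + 252·0.06 = 189.577 sabins.
ᾱ = 189.577 / 702.0 = 0.2701.
Eyring denominator: −S ln(1−ᾱ) = 221.023.
V = 21 × 12 × 3 = 756 m³.
T = 0.161·V/[−S·ln(1−ᾱ)] = 0.161·756/221.023 = 0.55 s.

0.55 s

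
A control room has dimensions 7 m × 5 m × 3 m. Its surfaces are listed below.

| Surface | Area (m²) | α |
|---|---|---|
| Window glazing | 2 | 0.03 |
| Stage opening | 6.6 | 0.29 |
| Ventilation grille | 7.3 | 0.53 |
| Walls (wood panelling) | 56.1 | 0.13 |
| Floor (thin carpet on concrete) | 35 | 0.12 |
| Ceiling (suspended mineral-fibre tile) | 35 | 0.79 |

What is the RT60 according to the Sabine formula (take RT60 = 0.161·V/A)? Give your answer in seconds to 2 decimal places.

Summing Sᵢαᵢ: 0.060 + 1.914 + 3.869 + 7.293 + 4.200 + 27.650 → A = 44.986 sabins.
Room volume: 105 m³.
T = 0.161 V/A = 0.161·105/44.986 = 0.38 s.

0.38 s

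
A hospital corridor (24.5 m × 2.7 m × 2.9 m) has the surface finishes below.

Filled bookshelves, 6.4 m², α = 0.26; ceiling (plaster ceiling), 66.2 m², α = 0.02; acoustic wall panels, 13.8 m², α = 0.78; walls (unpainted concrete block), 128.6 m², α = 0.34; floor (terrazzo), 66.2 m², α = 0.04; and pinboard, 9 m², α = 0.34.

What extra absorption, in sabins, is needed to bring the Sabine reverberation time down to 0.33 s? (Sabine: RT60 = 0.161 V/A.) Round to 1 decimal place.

30.4 sabins

Equivalent absorption area: A₁ = 6.4·0.26 + 66.2·0.02 + 13.8·0.78 + 128.6·0.34 + 66.2·0.04 + 9·0.34 = 63.184 m².
For T = 0.33 s, need A₂ = 0.161·V/T = 0.161·191.835/0.33 = 93.592 sabins.
ΔA = A₂ − A₁ = 93.592 − 63.184 = 30.4 sabins.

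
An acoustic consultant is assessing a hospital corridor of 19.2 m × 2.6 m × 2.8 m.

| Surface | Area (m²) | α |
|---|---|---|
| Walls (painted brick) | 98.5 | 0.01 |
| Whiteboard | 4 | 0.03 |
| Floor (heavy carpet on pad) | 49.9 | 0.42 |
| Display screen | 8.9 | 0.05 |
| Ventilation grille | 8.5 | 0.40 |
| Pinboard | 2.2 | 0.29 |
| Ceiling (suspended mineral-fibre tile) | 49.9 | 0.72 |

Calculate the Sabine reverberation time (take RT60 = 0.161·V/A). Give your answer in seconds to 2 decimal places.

0.36 seconds

Summing Sᵢαᵢ: 0.985 + 0.120 + 20.958 + 0.445 + 3.400 + 0.638 + 35.928 → A = 62.474 sabins.
Room volume: 139.776 m³.
RT60 = 0.161 · V / A = 0.161 × 139.776 / 62.474 = 0.36 s.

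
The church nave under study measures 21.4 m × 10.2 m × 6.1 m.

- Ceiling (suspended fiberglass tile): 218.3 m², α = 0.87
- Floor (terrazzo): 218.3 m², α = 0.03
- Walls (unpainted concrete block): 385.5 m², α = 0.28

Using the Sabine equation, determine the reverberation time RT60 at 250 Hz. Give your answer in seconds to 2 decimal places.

0.70 sec

Summing Sᵢαᵢ: 189.921 + 6.549 + 107.940 → A = 304.410 sabins.
Room volume: 1331.508 m³.
Sabine: RT60 = 0.161 × 1331.508 / 304.410 = 0.70 s.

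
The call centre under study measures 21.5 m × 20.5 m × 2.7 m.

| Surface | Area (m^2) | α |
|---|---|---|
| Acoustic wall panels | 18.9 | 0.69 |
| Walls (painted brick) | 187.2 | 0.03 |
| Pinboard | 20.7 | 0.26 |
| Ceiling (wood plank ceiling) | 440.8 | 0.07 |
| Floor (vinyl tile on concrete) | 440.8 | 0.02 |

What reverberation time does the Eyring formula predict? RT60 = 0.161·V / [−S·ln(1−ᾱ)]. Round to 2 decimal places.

Total surface area S = 18.9 + 187.2 + 20.7 + 440.8 + 440.8 = 1108.4 m^2.
Σ(Sᵢαᵢ) = 18.9×0.69 + 187.2×0.03 + 20.7×0.26 + 440.8×0.07 + 440.8×0.02 = 63.711.
ᾱ = 63.711 / 1108.4 = 0.0575.
Eyring denominator: −S ln(1−ᾱ) = 65.639.
V = 21.5 × 20.5 × 2.7 = 1190.025 m³.
RT60 = 0.161 × 1190.025 / 65.639 = 2.92 s.

2.92 s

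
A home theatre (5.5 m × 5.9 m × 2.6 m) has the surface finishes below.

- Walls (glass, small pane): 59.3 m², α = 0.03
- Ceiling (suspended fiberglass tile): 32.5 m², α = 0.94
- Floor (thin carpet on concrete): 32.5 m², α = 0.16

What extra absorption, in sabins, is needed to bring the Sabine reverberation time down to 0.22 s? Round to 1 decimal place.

Summing Sᵢαᵢ: 1.779 + 30.550 + 5.200 → A₁ = 37.529 sabins.
V = 84.37 m³. Required absorption A₂ = 0.161 × 84.37 / 0.22 = 61.744 sabins.
Additional absorption ΔA = 61.744 − 37.529 = 24.2 sabins.

24.2 sabins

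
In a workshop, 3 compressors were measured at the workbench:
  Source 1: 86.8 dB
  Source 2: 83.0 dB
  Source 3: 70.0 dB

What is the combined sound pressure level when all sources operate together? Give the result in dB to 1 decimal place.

88.4 dB

Sum in the linear (power) domain: Σ 10^(Lᵢ/10) = 10^(86.8/10) + 10^(83.0/10) + 10^(70.0/10) = 6.882e+08.
Back to dB: 10·log₁₀ Σ = 88.4 dB.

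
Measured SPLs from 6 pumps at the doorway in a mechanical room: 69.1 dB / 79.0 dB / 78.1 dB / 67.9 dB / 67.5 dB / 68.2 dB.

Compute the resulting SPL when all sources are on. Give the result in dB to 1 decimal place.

Σ 10^(Lᵢ/10) = 1.705e+08.
Back to dB: 10·log₁₀ Σ = 82.3 dB.

82.3 dB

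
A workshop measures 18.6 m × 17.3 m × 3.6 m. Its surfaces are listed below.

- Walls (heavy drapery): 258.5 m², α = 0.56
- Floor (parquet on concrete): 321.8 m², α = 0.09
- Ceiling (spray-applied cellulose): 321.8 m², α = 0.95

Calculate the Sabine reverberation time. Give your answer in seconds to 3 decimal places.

0.389 s

Equivalent absorption area: A = 258.5·0.56 + 321.8·0.09 + 321.8·0.95 = 479.432 m².
V = 18.6·17.3·3.6 = 1158.408 m³.
RT60 = 0.161 · V / A = 0.161 × 1158.408 / 479.432 = 0.389 s.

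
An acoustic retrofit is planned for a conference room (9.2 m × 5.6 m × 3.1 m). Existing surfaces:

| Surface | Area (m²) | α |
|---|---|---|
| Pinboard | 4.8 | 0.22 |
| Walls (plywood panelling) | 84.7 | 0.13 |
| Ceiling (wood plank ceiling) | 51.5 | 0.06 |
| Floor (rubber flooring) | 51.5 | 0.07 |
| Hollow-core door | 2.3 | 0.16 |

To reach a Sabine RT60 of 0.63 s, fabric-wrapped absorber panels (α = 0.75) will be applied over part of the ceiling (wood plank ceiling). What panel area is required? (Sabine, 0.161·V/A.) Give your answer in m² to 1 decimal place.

31.4

Equivalent absorption area: A₁ = 4.8*0.22 + 84.7*0.13 + 51.5*0.06 + 51.5*0.07 + 2.3*0.16 = 19.130 m².
Required A₂ = 0.161·159.712/0.63 = 40.815 sabins.
ΔA needed = 40.815 − 19.130 = 21.685 sabins.
Each m² of panel replacing the ceiling (wood plank ceiling) adds (0.75 − 0.06) = 0.69 sabins.
Panel area = 21.685 / 0.69 = 31.4 m².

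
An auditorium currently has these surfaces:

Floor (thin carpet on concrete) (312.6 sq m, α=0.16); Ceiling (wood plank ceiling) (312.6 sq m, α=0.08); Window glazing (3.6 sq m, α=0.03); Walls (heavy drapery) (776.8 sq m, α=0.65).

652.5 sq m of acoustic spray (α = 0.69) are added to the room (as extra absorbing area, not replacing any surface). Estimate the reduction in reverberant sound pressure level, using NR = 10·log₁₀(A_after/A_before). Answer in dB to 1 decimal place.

Summing Sᵢαᵢ: 50.016 + 25.008 + 0.108 + 504.920 → A_before = 580.052 sabins.
Added absorption = 652.5 × 0.69 = 450.225 sabins.
New total A_after = 1030.277 sabins.
Reduction = 10 log₁₀(A_after/A_before) = 10 log₁₀(1.7762) = 2.5 dB.

2.5 dB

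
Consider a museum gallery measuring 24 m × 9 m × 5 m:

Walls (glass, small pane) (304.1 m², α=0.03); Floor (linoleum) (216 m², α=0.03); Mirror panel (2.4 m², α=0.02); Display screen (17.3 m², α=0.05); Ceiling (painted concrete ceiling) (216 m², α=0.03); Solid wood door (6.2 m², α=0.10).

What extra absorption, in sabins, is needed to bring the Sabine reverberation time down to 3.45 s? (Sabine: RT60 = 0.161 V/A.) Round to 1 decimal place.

26.8 sabins

Equivalent absorption area: A₁ = 304.1×0.03 + 216×0.03 + 2.4×0.02 + 17.3×0.05 + 216×0.03 + 6.2×0.10 = 23.616 m².
V = 1080 m³. Required absorption A₂ = 0.161 × 1080 / 3.45 = 50.400 sabins.
Additional absorption ΔA = 50.400 − 23.616 = 26.8 sabins.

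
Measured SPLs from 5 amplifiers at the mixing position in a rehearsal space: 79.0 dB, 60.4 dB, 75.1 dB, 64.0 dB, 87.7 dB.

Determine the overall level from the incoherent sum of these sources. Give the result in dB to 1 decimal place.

88.5 dB

Σ 10^(Lᵢ/10) = 7.042e+08.
L_total = 10·log₁₀(7.042e+08) = 88.5 dB.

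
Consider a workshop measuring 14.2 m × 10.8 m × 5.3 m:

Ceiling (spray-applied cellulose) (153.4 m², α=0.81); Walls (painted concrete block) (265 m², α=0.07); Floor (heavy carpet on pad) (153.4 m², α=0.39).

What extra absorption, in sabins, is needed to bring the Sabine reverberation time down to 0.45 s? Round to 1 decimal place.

88.2 sabins

A₁ = Σ Sᵢαᵢ = 153.4*0.81 + 265*0.07 + 153.4*0.39 = 202.630 sabins.
V = 812.808 m³. Required absorption A₂ = 0.161 × 812.808 / 0.45 = 290.805 sabins.
Shortfall: 290.805 − 202.630 = 88.2 sabins.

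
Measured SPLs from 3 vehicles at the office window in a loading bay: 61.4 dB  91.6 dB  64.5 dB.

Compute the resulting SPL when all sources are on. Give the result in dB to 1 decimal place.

Sum in the linear (power) domain: Σ 10^(Lᵢ/10) = 10^(61.4/10) + 10^(91.6/10) + 10^(64.5/10) = 1.45e+09.
Combined level = 10 log₁₀(1.45e+09) = 91.6 dB.

91.6 dB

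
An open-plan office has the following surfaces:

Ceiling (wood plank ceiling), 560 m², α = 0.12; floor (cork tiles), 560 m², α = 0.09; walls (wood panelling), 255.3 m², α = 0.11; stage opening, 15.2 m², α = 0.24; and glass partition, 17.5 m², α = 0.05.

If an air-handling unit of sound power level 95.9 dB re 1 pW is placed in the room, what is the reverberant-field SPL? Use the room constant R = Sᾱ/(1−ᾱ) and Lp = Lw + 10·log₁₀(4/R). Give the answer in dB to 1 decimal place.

Σ(Sᵢαᵢ) = 560·0.12 + 560·0.09 + 255.3·0.11 + 15.2·0.24 + 17.5·0.05 = 150.206; total area S = 1408.0 m².
ᾱ = 150.206/1408.0 = 0.1067; R = Sᾱ/(1−ᾱ) = 150.206/(1−0.1067) = 168.147 m².
Lp = 95.9 + 10·log₁₀(4/168.147) = 95.9 + (-16.24) = 79.7 dB.

79.7 dB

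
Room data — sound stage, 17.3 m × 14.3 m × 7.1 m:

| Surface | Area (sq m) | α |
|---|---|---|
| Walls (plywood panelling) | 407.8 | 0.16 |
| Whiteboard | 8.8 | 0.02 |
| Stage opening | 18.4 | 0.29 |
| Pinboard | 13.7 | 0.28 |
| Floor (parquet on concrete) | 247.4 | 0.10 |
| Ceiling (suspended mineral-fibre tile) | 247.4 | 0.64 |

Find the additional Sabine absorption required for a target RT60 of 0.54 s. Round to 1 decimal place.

A₁ = Σ Sᵢαᵢ = 407.8×0.16 + 8.8×0.02 + 18.4×0.29 + 13.7×0.28 + 247.4×0.10 + 247.4×0.64 = 257.672 sabins.
V = 1756.469 m³. Required absorption A₂ = 0.161 × 1756.469 / 0.54 = 523.688 sabins.
ΔA = A₂ − A₁ = 523.688 − 257.672 = 266.0 sabins.

266.0 sabins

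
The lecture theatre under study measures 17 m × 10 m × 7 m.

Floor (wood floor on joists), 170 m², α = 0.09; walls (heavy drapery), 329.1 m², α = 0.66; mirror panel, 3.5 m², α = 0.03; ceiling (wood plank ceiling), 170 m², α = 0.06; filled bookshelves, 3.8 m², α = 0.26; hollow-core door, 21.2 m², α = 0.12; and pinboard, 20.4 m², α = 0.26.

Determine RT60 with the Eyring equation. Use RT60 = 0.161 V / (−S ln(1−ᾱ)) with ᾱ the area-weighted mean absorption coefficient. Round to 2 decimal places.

Total surface area S = 170 + 329.1 + 3.5 + 170 + 3.8 + 21.2 + 20.4 = 718.0 m².
Absorption A = 170·0.09 + 329.1·0.66 + 3.5·0.03 + 170·0.06 + 3.8·0.26 + 21.2·0.12 + 20.4·0.26 = 251.647 sabins.
ᾱ = 251.647 / 718.0 = 0.3505.
Eyring denominator: −S ln(1−ᾱ) = 309.855.
V = 17 × 10 × 7 = 1190 m³.
T = 0.161·V/[−S·ln(1−ᾱ)] = 0.161·1190/309.855 = 0.62 s.

0.62 sec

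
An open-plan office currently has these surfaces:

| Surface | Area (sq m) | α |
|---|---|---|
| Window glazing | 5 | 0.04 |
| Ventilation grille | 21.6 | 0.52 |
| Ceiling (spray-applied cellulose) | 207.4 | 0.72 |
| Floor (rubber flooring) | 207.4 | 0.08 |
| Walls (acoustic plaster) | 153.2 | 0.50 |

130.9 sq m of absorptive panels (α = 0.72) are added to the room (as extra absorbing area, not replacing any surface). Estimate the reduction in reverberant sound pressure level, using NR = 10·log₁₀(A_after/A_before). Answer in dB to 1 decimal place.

1.4 dB

Equivalent absorption area: A_before = 5*0.04 + 21.6*0.52 + 207.4*0.72 + 207.4*0.08 + 153.2*0.50 = 253.952 sq m.
Treatment contributes 130.9·0.72 = 94.248 sabins.
New total A_after = 348.200 sabins.
Reduction = 10 log₁₀(A_after/A_before) = 10 log₁₀(1.3711) = 1.4 dB.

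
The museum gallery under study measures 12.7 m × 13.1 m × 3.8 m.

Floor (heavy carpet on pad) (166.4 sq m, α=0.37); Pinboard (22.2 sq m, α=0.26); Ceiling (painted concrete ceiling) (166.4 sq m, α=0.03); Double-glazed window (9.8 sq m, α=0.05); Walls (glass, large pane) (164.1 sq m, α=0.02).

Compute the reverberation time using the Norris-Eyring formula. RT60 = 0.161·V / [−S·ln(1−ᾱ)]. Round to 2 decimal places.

Total surface area S = 166.4 + 22.2 + 166.4 + 9.8 + 164.1 = 528.9 sq m.
Absorption A = 166.4·0.37 + 22.2·0.26 + 166.4·0.03 + 9.8·0.05 + 164.1·0.02 = 76.104 sabins.
Mean coefficient ᾱ = A/S = 0.1439.
−S·ln(1−ᾱ) = −528.9 × ln(1 − 0.1439) = 82.174.
V = 12.7 × 13.1 × 3.8 = 632.206 m³.
RT60 = 0.161 × 632.206 / 82.174 = 1.24 s.

1.24 seconds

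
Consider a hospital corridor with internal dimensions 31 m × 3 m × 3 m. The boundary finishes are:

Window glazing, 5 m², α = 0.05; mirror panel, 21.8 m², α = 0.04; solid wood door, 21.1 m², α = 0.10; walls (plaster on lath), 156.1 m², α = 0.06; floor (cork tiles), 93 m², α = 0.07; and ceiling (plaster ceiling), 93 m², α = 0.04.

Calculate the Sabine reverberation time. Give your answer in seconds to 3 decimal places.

A = Σ Sᵢαᵢ = 5×0.05 + 21.8×0.04 + 21.1×0.10 + 156.1×0.06 + 93×0.07 + 93×0.04 = 22.828 sabins.
Room volume: 279 m³.
Sabine: RT60 = 0.161 × 279 / 22.828 = 1.968 s.

1.968 s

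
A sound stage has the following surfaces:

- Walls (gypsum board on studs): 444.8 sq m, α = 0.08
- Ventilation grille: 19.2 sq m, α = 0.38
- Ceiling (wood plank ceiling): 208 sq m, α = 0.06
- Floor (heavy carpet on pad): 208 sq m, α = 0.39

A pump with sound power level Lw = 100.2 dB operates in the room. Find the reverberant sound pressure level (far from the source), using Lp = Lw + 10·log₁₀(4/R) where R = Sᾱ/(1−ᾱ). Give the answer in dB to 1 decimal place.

84.1 dB

A = 136.480 sabins; S = 880.0 sq m.
ᾱ = 136.480/880.0 = 0.1551; R = Sᾱ/(1−ᾱ) = 136.480/(1−0.1551) = 161.534 sq m.
Lp = Lw + 10 log₁₀(4/R) = 100.2 -16.06 = 84.1 dB.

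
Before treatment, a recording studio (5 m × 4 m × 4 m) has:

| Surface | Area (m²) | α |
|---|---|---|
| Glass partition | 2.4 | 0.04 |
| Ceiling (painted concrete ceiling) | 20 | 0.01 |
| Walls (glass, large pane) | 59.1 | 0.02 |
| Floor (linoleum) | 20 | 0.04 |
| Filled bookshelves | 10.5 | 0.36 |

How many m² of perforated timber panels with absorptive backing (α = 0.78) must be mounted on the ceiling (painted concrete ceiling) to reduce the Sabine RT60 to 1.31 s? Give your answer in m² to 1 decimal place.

Equivalent absorption area: A₁ = 2.4*0.04 + 20*0.01 + 59.1*0.02 + 20*0.04 + 10.5*0.36 = 6.058 m².
V = 80 m³. Target absorption A₂ = 0.161 × 80 / 1.31 = 9.832 sabins.
Absorption to add: 9.832 − 6.058 = 3.774 sabins.
Net gain per m²: Δα = 0.78 − 0.01 = 0.77.
Area = ΔA/Δα = 3.774/0.77 = 4.9 m².

4.9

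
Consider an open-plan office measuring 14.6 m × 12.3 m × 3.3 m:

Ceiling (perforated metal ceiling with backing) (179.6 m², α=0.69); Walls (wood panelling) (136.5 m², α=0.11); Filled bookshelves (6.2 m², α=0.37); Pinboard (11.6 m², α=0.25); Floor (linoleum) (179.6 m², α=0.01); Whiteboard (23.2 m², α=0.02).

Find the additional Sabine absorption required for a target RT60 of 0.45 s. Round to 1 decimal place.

A₁ = Σ Sᵢαᵢ = 179.6×0.69 + 136.5×0.11 + 6.2×0.37 + 11.6×0.25 + 179.6×0.01 + 23.2×0.02 = 146.393 sabins.
V = 592.614 m³. Required absorption A₂ = 0.161 × 592.614 / 0.45 = 212.024 sabins.
Shortfall: 212.024 − 146.393 = 65.6 sabins.

65.6 sabins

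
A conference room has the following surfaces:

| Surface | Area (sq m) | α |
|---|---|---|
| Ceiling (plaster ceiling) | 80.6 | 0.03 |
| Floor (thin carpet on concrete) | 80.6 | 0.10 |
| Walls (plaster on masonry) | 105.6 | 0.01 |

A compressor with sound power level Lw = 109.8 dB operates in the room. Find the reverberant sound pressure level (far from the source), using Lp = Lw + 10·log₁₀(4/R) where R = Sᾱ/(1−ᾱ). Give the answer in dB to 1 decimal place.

A = 11.534 sabins; S = 266.8 sq m.
ᾱ = 0.0432, so room constant R = A/(1−ᾱ) = 12.055 sq m.
Lp = 109.8 + 10·log₁₀(4/12.055) = 109.8 + (-4.79) = 105.0 dB.

105.0 dB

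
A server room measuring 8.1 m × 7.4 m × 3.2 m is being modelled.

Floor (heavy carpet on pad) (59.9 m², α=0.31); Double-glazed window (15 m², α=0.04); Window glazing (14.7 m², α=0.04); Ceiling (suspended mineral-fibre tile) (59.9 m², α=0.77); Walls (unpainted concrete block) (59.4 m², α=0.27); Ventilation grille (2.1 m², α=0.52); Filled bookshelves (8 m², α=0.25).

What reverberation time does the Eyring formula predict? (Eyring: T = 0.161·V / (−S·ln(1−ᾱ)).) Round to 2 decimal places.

0.29 s

S = Σ Sᵢ = 219.0 m².
Σ(Sᵢαᵢ) = 59.9·0.31 + 15·0.04 + 14.7·0.04 + 59.9·0.77 + 59.4·0.27 + 2.1·0.52 + 8·0.25 = 85.010.
ᾱ = 85.010 / 219.0 = 0.3882.
−S·ln(1−ᾱ) = −219.0 × ln(1 − 0.3882) = 107.606.
V = 8.1 × 7.4 × 3.2 = 191.808 m³.
T = 0.161·V/[−S·ln(1−ᾱ)] = 0.161·191.808/107.606 = 0.29 s.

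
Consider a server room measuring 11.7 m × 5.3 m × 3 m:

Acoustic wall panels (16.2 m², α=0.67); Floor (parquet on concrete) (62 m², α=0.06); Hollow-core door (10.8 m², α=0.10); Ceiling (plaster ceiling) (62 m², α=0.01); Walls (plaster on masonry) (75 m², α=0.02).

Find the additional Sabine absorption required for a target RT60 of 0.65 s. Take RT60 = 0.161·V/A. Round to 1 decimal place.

28.3 sabins

Equivalent absorption area: A₁ = 16.2*0.67 + 62*0.06 + 10.8*0.10 + 62*0.01 + 75*0.02 = 17.774 m².
Target A₂ = 0.161·186.03/0.65 = 46.078 sabins (V = 186.03 m³).
ΔA = A₂ − A₁ = 46.078 − 17.774 = 28.3 sabins.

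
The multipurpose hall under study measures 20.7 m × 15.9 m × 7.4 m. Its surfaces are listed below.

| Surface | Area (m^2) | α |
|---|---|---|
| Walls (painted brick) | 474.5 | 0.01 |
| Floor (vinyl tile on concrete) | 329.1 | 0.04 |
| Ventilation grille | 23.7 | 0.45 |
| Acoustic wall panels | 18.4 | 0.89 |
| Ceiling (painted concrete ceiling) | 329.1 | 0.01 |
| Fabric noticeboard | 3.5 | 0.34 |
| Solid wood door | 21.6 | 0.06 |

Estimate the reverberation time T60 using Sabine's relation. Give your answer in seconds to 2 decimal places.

Summing Sᵢαᵢ: 4.745 + 13.164 + 10.665 + 16.376 + 3.291 + 1.190 + 1.296 → A = 50.727 sabins.
Room volume: 2435.562 m³.
Sabine: RT60 = 0.161 × 2435.562 / 50.727 = 7.73 s.

7.73 s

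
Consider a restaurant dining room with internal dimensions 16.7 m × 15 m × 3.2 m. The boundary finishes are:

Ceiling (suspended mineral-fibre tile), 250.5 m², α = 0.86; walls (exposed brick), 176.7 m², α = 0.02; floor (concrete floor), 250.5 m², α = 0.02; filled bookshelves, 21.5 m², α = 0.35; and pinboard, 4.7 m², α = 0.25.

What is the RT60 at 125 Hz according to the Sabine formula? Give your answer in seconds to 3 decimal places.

0.555 s

Equivalent absorption area: A = 250.5×0.86 + 176.7×0.02 + 250.5×0.02 + 21.5×0.35 + 4.7×0.25 = 232.674 m².
Room volume: 801.6 m³.
Sabine: RT60 = 0.161 × 801.6 / 232.674 = 0.555 s.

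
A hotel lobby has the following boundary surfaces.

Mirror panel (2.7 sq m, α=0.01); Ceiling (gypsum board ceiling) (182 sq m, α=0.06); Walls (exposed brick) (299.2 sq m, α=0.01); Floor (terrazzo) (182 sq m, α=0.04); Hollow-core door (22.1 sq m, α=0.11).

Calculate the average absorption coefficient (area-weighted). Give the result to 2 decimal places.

S = Σ Sᵢ = 2.7 + 182 + 299.2 + 182 + 22.1 = 688.0 sq m.
Weighted sum Σ Sα = 23.650.
ᾱ = A/S = 0.03.

0.03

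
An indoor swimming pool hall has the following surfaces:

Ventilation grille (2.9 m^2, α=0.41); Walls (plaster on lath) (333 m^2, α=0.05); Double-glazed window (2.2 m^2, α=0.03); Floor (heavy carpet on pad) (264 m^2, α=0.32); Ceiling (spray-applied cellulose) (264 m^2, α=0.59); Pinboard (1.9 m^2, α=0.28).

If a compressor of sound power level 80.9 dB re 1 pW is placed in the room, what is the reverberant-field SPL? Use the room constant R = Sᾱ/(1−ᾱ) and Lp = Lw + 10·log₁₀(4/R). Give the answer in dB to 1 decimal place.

A = 258.677 sabins; S = 868.0 m^2.
ᾱ = 258.677/868.0 = 0.2980; R = Sᾱ/(1−ᾱ) = 258.677/(1−0.2980) = 368.486 m^2.
Lp = Lw + 10 log₁₀(4/R) = 80.9 -19.64 = 61.3 dB.

61.3 dB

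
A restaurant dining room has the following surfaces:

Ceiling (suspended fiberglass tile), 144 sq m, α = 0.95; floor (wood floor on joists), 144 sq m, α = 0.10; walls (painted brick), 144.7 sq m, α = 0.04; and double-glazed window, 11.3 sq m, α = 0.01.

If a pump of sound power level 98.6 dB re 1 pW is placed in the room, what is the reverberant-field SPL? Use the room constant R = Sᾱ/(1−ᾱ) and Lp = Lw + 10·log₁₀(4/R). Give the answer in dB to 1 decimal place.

Σ(Sᵢαᵢ) = 144×0.95 + 144×0.10 + 144.7×0.04 + 11.3×0.01 = 157.101; total area S = 444.0 sq m.
ᾱ = 157.101/444.0 = 0.3538; R = Sᾱ/(1−ᾱ) = 157.101/(1−0.3538) = 243.115 sq m.
Lp = Lw + 10 log₁₀(4/R) = 98.6 -17.84 = 80.8 dB.

80.8 dB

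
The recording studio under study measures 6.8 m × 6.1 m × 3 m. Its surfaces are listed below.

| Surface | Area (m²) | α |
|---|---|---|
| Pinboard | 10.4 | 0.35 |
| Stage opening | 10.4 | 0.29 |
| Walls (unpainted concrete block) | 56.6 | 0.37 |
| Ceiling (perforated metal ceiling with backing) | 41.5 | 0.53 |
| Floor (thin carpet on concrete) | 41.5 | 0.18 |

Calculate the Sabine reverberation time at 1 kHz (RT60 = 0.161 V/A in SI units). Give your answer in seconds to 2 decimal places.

Summing Sᵢαᵢ: 3.640 + 3.016 + 20.942 + 21.995 + 7.470 → A = 57.063 sabins.
V = 6.8·6.1·3 = 124.44 m³.
RT60 = 0.161 · V / A = 0.161 × 124.44 / 57.063 = 0.35 s.

0.35 s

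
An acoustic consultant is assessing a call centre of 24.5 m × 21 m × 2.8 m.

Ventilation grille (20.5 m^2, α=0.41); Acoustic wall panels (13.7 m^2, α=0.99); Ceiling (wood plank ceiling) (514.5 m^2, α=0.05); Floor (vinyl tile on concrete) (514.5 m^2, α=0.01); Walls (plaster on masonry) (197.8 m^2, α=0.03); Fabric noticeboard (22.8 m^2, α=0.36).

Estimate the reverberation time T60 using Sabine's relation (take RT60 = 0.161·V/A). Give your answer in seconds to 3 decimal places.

A = Σ Sᵢαᵢ = 20.5*0.41 + 13.7*0.99 + 514.5*0.05 + 514.5*0.01 + 197.8*0.03 + 22.8*0.36 = 66.980 sabins.
Room volume: 1440.6 m³.
T = 0.161 V/A = 0.161·1440.6/66.980 = 3.463 s.

3.463 sec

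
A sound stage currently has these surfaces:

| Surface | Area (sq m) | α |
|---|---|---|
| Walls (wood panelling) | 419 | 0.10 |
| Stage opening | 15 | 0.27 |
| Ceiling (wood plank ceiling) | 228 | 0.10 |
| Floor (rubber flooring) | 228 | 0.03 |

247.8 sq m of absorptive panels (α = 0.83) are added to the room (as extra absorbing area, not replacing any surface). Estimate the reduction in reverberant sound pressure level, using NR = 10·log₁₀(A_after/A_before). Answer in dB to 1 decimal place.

Equivalent absorption area: A_before = 419·0.10 + 15·0.27 + 228·0.10 + 228·0.03 = 75.590 sq m.
Treatment contributes 247.8·0.83 = 205.674 sabins.
New total A_after = 281.264 sabins.
Reduction = 10 log₁₀(A_after/A_before) = 10 log₁₀(3.7209) = 5.7 dB.

5.7 dB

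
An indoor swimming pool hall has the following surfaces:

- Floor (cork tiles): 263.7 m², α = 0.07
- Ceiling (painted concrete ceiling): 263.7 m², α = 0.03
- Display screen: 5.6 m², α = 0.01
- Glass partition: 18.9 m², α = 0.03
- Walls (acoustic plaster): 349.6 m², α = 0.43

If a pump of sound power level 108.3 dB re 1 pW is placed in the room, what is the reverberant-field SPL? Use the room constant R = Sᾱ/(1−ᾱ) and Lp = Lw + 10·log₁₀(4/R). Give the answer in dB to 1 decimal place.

90.9 dB

A = 177.321 sabins; S = 901.5 m².
ᾱ = 177.321/901.5 = 0.1967; R = Sᾱ/(1−ᾱ) = 177.321/(1−0.1967) = 220.741 m².
Lp = 108.3 + 10·log₁₀(4/220.741) = 108.3 + (-17.42) = 90.9 dB.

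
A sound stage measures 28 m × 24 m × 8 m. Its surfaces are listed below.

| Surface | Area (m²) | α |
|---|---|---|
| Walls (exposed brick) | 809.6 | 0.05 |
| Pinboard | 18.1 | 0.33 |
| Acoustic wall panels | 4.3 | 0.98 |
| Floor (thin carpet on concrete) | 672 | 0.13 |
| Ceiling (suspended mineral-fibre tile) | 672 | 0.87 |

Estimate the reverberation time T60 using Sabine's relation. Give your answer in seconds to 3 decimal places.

1.198 s

Equivalent absorption area: A = 809.6·0.05 + 18.1·0.33 + 4.3·0.98 + 672·0.13 + 672·0.87 = 722.667 m².
Room volume: 5376 m³.
Sabine: RT60 = 0.161 × 5376 / 722.667 = 1.198 s.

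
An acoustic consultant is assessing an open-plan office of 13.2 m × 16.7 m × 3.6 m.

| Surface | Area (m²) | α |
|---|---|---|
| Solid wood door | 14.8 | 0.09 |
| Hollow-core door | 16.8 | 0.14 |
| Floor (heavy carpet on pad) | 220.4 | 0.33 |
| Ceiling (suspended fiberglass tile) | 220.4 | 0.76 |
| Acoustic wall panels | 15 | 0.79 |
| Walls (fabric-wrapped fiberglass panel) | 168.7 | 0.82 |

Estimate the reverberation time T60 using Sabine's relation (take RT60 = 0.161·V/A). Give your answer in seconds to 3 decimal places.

0.324 seconds

A = Σ Sᵢαᵢ = 14.8*0.09 + 16.8*0.14 + 220.4*0.33 + 220.4*0.76 + 15*0.79 + 168.7*0.82 = 394.104 sabins.
Room volume: 793.584 m³.
RT60 = 0.161 · V / A = 0.161 × 793.584 / 394.104 = 0.324 s.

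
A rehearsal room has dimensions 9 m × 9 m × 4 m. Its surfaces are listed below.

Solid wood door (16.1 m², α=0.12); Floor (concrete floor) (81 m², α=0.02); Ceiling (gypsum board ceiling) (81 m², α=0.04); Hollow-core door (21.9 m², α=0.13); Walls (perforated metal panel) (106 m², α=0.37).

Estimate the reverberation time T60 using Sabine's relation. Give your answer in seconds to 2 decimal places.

1.07 s

A = Σ Sᵢαᵢ = 16.1×0.12 + 81×0.02 + 81×0.04 + 21.9×0.13 + 106×0.37 = 48.859 sabins.
Volume V = 9 × 9 × 4 = 324 m³.
Sabine: RT60 = 0.161 × 324 / 48.859 = 1.07 s.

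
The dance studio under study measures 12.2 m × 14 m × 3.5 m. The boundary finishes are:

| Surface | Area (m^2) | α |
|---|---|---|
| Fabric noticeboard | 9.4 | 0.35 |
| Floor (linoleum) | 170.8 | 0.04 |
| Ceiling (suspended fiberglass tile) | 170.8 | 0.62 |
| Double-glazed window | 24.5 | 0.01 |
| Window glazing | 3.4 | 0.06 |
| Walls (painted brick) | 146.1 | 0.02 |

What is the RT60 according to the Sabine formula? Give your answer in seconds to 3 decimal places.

Equivalent absorption area: A = 9.4×0.35 + 170.8×0.04 + 170.8×0.62 + 24.5×0.01 + 3.4×0.06 + 146.1×0.02 = 119.389 m^2.
V = 12.2·14·3.5 = 597.8 m³.
Sabine: RT60 = 0.161 × 597.8 / 119.389 = 0.806 s.

0.806 s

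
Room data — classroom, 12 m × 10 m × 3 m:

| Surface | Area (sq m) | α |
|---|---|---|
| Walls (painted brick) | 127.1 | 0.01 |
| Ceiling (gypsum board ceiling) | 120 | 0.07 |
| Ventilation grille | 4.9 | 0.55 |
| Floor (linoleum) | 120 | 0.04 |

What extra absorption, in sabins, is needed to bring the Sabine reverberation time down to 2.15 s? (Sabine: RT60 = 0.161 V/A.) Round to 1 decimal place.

A₁ = Σ Sᵢαᵢ = 127.1×0.01 + 120×0.07 + 4.9×0.55 + 120×0.04 = 17.166 sabins.
V = 360 m³. Required absorption A₂ = 0.161 × 360 / 2.15 = 26.958 sabins.
Shortfall: 26.958 − 17.166 = 9.8 sabins.

9.8 sabins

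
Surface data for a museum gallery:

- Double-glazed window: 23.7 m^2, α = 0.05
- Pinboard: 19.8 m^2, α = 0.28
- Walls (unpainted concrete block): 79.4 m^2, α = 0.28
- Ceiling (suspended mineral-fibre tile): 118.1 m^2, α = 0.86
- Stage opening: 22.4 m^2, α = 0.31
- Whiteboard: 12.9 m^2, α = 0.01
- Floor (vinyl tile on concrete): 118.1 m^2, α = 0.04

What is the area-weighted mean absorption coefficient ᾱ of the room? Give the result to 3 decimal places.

S = Σ Sᵢ = 23.7 + 19.8 + 79.4 + 118.1 + 22.4 + 12.9 + 118.1 = 394.4 m^2.
Weighted sum Σ Sα = 142.324.
ᾱ = A/S = 0.361.

0.361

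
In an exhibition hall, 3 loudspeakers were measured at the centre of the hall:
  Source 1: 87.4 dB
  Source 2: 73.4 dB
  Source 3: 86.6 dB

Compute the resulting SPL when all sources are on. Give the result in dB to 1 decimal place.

Σ 10^(Lᵢ/10) = 1.029e+09.
Back to dB: 10·log₁₀ Σ = 90.1 dB.

90.1 dB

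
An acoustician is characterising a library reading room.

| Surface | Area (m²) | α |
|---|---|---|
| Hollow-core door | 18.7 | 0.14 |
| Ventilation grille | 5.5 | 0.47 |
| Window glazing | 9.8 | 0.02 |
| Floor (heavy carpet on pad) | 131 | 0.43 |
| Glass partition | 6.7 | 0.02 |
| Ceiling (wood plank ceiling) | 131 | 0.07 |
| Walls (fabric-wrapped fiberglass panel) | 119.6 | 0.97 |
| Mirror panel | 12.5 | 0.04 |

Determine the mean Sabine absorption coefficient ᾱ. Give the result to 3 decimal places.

S = Σ Sᵢ = 18.7 + 5.5 + 9.8 + 131 + 6.7 + 131 + 119.6 + 12.5 = 434.8 m².
Σ(Sᵢαᵢ) = 18.7×0.14 + 5.5×0.47 + 9.8×0.02 + 131×0.43 + 6.7×0.02 + 131×0.07 + 119.6×0.97 + 12.5×0.04 = 187.545.
ᾱ = A/S = 0.431.

0.431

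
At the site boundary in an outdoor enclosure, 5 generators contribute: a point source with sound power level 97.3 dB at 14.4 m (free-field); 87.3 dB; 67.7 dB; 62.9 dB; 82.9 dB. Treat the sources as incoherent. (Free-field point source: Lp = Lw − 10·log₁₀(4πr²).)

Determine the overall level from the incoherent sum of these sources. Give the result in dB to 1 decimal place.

Source at 14.4 m: Lp = 97.3 − 10·log₁₀(4π·14.4²) = 97.3 − 10·log₁₀(2605.763) = 63.1 dB.
Sum in the linear (power) domain: Σ 10^(Lᵢ/10) = 10^(63.1/10) + 10^(87.3/10) + 10^(67.7/10) + 10^(62.9/10) + 10^(82.9/10) = 7.419e+08.
Back to dB: 10·log₁₀ Σ = 88.7 dB.

88.7 dB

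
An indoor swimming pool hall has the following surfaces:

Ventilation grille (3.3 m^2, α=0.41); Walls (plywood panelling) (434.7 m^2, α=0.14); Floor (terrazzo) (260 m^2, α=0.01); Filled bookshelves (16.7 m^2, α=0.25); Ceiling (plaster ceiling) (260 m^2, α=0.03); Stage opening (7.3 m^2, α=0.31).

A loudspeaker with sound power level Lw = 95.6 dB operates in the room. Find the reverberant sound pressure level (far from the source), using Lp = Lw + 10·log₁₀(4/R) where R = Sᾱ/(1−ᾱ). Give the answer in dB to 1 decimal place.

Σ(Sᵢαᵢ) = 3.3·0.41 + 434.7·0.14 + 260·0.01 + 16.7·0.25 + 260·0.03 + 7.3·0.31 = 79.049; total area S = 982.0 m^2.
ᾱ = 0.0805, so room constant R = A/(1−ᾱ) = 85.970 m^2.
Lp = 95.6 + 10·log₁₀(4/85.970) = 95.6 + (-13.32) = 82.3 dB.

82.3 dB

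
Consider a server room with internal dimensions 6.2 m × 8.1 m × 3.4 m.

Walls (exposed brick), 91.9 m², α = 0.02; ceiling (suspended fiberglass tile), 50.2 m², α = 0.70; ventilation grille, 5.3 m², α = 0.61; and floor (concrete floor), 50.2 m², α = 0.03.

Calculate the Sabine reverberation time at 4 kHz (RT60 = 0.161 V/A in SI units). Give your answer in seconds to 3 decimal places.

A = Σ Sᵢαᵢ = 91.9×0.02 + 50.2×0.70 + 5.3×0.61 + 50.2×0.03 = 41.717 sabins.
V = 6.2·8.1·3.4 = 170.748 m³.
RT60 = 0.161 · V / A = 0.161 × 170.748 / 41.717 = 0.659 s.

0.659 s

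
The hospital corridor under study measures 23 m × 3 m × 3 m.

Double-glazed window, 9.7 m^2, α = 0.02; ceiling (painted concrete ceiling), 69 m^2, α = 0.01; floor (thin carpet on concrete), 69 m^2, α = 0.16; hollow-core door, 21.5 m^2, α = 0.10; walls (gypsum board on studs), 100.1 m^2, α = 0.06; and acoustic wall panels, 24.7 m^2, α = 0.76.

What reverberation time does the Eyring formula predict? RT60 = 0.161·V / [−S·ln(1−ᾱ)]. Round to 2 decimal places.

Total surface area S = 9.7 + 69 + 69 + 21.5 + 100.1 + 24.7 = 294.0 m^2.
Absorption A = 9.7×0.02 + 69×0.01 + 69×0.16 + 21.5×0.10 + 100.1×0.06 + 24.7×0.76 = 38.852 sabins.
Mean coefficient ᾱ = A/S = 0.1321.
Eyring denominator: −S ln(1−ᾱ) = 41.654.
V = 23 × 3 × 3 = 207 m³.
RT60 = 0.161 × 207 / 41.654 = 0.80 s.

0.80 s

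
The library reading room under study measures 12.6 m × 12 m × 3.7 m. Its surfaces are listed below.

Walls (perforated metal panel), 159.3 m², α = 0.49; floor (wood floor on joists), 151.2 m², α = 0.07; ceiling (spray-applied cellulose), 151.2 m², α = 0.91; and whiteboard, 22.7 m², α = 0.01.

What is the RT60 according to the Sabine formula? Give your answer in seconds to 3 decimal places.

Equivalent absorption area: A = 159.3×0.49 + 151.2×0.07 + 151.2×0.91 + 22.7×0.01 = 226.460 m².
Volume V = 12.6 × 12 × 3.7 = 559.44 m³.
RT60 = 0.161 · V / A = 0.161 × 559.44 / 226.460 = 0.398 s.

0.398 sec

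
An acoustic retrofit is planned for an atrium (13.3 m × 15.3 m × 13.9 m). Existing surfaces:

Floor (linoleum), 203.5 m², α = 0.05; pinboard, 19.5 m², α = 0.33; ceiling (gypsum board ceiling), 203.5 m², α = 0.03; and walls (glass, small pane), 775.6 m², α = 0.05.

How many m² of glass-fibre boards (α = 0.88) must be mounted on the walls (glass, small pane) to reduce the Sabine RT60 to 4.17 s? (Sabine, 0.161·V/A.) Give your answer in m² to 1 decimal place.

57.5

A₁ = Σ Sᵢαᵢ = 203.5·0.05 + 19.5·0.33 + 203.5·0.03 + 775.6·0.05 = 61.495 sabins.
V = 2828.511 m³. Target absorption A₂ = 0.161 × 2828.511 / 4.17 = 109.206 sabins.
ΔA needed = 109.206 − 61.495 = 47.711 sabins.
Net gain per m²: Δα = 0.88 − 0.05 = 0.83.
Panel area = 47.711 / 0.83 = 57.5 m².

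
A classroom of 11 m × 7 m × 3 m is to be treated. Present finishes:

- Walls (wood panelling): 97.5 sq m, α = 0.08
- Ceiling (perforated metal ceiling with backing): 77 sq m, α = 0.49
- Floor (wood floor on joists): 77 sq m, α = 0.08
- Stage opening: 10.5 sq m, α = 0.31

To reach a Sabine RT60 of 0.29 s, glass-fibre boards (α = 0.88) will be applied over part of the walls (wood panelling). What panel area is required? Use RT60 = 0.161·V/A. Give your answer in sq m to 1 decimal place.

91.6

Summing Sᵢαᵢ: 7.800 + 37.730 + 6.160 + 3.255 → A₁ = 54.945 sabins.
Required A₂ = 0.161·231/0.29 = 128.245 sabins.
Absorption to add: 128.245 − 54.945 = 73.300 sabins.
Each sq m of panel replacing the walls (wood panelling) adds (0.88 − 0.08) = 0.80 sabins.
Area = ΔA/Δα = 73.300/0.80 = 91.6 sq m.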